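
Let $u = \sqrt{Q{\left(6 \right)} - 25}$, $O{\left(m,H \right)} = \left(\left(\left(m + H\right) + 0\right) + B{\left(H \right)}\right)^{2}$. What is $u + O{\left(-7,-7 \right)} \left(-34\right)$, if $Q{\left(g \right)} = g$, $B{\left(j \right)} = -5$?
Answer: $-12274 + i \sqrt{19} \approx -12274.0 + 4.3589 i$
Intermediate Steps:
$O{\left(m,H \right)} = \left(-5 + H + m\right)^{2}$ ($O{\left(m,H \right)} = \left(\left(\left(m + H\right) + 0\right) - 5\right)^{2} = \left(\left(\left(H + m\right) + 0\right) - 5\right)^{2} = \left(\left(H + m\right) - 5\right)^{2} = \left(-5 + H + m\right)^{2}$)
$u = i \sqrt{19}$ ($u = \sqrt{6 - 25} = \sqrt{-19} = i \sqrt{19} \approx 4.3589 i$)
$u + O{\left(-7,-7 \right)} \left(-34\right) = i \sqrt{19} + \left(-5 - 7 - 7\right)^{2} \left(-34\right) = i \sqrt{19} + \left(-19\right)^{2} \left(-34\right) = i \sqrt{19} + 361 \left(-34\right) = i \sqrt{19} - 12274 = -12274 + i \sqrt{19}$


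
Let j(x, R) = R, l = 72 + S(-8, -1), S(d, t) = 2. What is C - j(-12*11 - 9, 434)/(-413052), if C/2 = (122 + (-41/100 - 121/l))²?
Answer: 20341544900736307/706835235000 ≈ 28778.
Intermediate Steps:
l = 74 (l = 72 + 2 = 74)
C = 196987731889/6845000 (C = 2*(122 + (-41/100 - 121/74))² = 2*(122 - 7567/3700)² = 2*(443833/3700)² = 2*(196987731889/13690000) = 196987731889/6845000 ≈ 28778.)
C - j(-12*11 - 9, 434)/(-413052) = 196987731889/6845000 - 434/(-413052) = 196987731889/6845000 - 434*(-1)/413052 = 196987731889/6845000 - 1*(-217/206526) = 196987731889/6845000 + 217/206526 = 20341544900736307/706835235000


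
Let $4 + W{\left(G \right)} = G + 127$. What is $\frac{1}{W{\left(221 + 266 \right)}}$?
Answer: $\frac{1}{610} \approx 0.0016393$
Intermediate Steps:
$W{\left(G \right)} = 123 + G$ ($W{\left(G \right)} = -4 + \left(G + 127\right) = -4 + \left(127 + G\right) = 123 + G$)
$\frac{1}{W{\left(221 + 266 \right)}} = \frac{1}{123 + \left(221 + 266\right)} = \frac{1}{123 + 487} = \frac{1}{610}$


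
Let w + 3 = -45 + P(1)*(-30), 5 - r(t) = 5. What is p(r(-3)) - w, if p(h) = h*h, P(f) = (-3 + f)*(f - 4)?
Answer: 228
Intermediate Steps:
r(t) = 0 (r(t) = 5 - 1*5 = 5 - 5 = 0)
P(f) = (-4 + f)*(-3 + f) (P(f) = (-3 + f)*(-4 + f) = (-4 + f)*(-3 + f))
p(h) = h²
w = -228 (w = -3 + (-45 + (12 + 1² - 7*1)*(-30)) = -3 + (-45 + (12 + 1 - 7)*(-30)) = -3 + (-45 + 6*(-30)) = -3 + (-45 - 180) = -3 - 225 = -228)
p(r(-3)) - w = 0² - 1*(-228) = 0 + 228 = 228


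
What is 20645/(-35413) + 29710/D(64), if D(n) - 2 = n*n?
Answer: 483758510/72561237 ≈ 6.6669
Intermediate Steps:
D(n) = 2 + n**2 (D(n) = 2 + n*n = 2 + n**2)
20645/(-35413) + 29710/D(64) = 20645/(-35413) + 29710/(2 + 64**2) = 20645*(-1/35413) + 29710/(2 + 4096) = -20645/35413 + 29710/4098 = -20645/35413 + 29710*(1/4098) = -20645/35413 + 14855/2049 = 483758510/72561237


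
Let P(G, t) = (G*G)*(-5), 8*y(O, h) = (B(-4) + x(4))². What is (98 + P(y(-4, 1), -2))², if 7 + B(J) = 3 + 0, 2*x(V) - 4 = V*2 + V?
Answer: 6084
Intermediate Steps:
x(V) = 2 + 3*V/2 (x(V) = 2 + (V*2 + V)/2 = 2 + (2*V + V)/2 = 2 + (3*V)/2 = 2 + 3*V/2)
B(J) = -4 (B(J) = -7 + (3 + 0) = -7 + 3 = -4)
y(O, h) = 2 (y(O, h) = (-4 + (2 + (3/2)*4))²/8 = (-4 + (2 + 6))²/8 = (-4 + 8)²/8 = (⅛)*4² = (⅛)*16 = 2)
P(G, t) = -5*G² (P(G, t) = G²*(-5) = -5*G²)
(98 + P(y(-4, 1), -2))² = (98 - 5*2²)² = (98 - 5*4)² = (98 - 20)² = 78² = 6084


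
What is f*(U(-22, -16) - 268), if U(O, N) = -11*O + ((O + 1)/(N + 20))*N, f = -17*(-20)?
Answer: 19720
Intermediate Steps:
f = 340
U(O, N) = -11*O + N*(1 + O)/(20 + N) (U(O, N) = -11*O + ((1 + O)/(20 + N))*N = -11*O + N*(1 + O)/(20 + N))
f*(U(-22, -16) - 268) = 340*((-16 - 220*(-22) - 10*(-16)*(-22))/(20 - 16) - 268) = 340*((-16 + 4840 - 3520)/4 - 268) = 340*((¼)*1304 - 268) = 340*(326 - 268) = 340*58 = 19720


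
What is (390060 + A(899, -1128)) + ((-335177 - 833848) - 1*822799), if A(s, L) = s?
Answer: -1600865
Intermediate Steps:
(390060 + A(899, -1128)) + ((-335177 - 833848) - 1*822799) = (390060 + 899) + ((-335177 - 833848) - 1*822799) = 390959 + (-1169025 - 822799) = 390959 - 1991824 = -1600865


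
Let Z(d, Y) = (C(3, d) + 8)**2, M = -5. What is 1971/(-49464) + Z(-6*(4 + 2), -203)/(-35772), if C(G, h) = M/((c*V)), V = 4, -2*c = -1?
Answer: -121217/2978832 ≈ -0.040693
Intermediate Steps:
c = 1/2 (c = -1/2*(-1) = 1/2 ≈ 0.50000)
C(G, h) = -5/2 (C(G, h) = -5/((1/2)*4) = -5/2)
Z(d, Y) = 121/4 (Z(d, Y) = (-5/2 + 8)**2 = (11/2)**2 = 121/4)
1971/(-49464) + Z(-6*(4 + 2), -203)/(-35772) = 1971/(-49464) + (121/4)/(-35772) = 1971*(-1/49464) + (121/4)*(-1/35772) = -73/1832 - 11/13008 = -121217/2978832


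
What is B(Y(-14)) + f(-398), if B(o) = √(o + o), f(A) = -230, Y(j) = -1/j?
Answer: -230 + √7/7 ≈ -229.62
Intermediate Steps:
B(o) = √2*√o (B(o) = √(2*o) = √2*√o)
B(Y(-14)) + f(-398) = √2*√(-1/(-14)) - 230 = √2*√(-1*(-1/14)) - 230 = √2*√(1/14) - 230 = √2*(√14/14) - 230 = √7/7 - 230 = -230 + √7/7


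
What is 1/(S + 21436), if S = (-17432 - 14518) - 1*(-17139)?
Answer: 1/6625 ≈ 0.00015094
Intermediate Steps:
S = -14811 (S = -31950 + 17139 = -14811)
1/(S + 21436) = 1/(-14811 + 21436) = 1/6625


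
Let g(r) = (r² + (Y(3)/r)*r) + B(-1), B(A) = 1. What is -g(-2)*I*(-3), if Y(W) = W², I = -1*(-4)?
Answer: 168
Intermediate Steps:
I = 4
g(r) = 10 + r² (g(r) = (r² + (3²/r)*r) + 1 = (r² + (9/r)*r) + 1 = (r² + 9) + 1 = (9 + r²) + 1 = 10 + r²)
-g(-2)*I*(-3) = -(10 + (-2)²)*4*(-3) = -(10 + 4)*4*(-3) = -14*4*(-3) = -56*(-3) = -1*(-168) = 168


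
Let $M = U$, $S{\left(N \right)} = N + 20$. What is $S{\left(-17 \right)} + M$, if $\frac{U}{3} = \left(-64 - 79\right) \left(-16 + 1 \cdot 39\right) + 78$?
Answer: $-9630$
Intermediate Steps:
$S{\left(N \right)} = 20 + N$
$U = -9633$ ($U = 3 \left(\left(-64 - 79\right) \left(-16 + 1 \cdot 39\right) + 78\right) = 3 \left(- 143 \left(-16 + 39\right) + 78\right) = 3 \left(\left(-143\right) 23 + 78\right) = 3 \left(-3289 + 78\right) = 3 \left(-3211\right) = -9633$)
$M = -9633$
$S{\left(-17 \right)} + M = \left(20 - 17\right) - 9633 = 3 - 9633 = -9630$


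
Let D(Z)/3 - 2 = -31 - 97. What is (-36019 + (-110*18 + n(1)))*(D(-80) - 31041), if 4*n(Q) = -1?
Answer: 4775593743/4 ≈ 1.1939e+9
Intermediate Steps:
n(Q) = -¼ (n(Q) = (¼)*(-1) = -¼)
D(Z) = -378 (D(Z) = 6 + 3*(-31 - 97) = 6 + 3*(-128) = 6 - 384 = -378)
(-36019 + (-110*18 + n(1)))*(D(-80) - 31041) = (-36019 + (-110*18 - ¼))*(-378 - 31041) = (-36019 + (-1980 - ¼))*(-31419) = (-36019 - 7921/4)*(-31419) = -151997/4*(-31419) = 4775593743/4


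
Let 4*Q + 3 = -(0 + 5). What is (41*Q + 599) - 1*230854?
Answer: -230337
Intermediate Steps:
Q = -2 (Q = -3/4 + (-(0 + 5))/4 = -3/4 + (-1*5)/4 = -3/4 + (1/4)*(-5) = -3/4 - 5/4 = -2)
(41*Q + 599) - 1*230854 = (41*(-2) + 599) - 1*230854 = (-82 + 599) - 230854 = 517 - 230854 = -230337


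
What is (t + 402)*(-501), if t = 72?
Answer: -237474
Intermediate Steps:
(t + 402)*(-501) = (72 + 402)*(-501) = 474*(-501) = -237474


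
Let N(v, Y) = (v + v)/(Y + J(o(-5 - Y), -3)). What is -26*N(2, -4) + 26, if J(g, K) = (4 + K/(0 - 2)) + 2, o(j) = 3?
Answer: -26/7 ≈ -3.7143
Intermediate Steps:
J(g, K) = 6 - K/2 (J(g, K) = (4 + K/(-2)) + 2 = (4 - K/2) + 2 = 6 - K/2)
N(v, Y) = 2*v/(15/2 + Y) (N(v, Y) = (v + v)/(Y + (6 - ½*(-3))) = (2*v)/(Y + (6 + 3/2)) = (2*v)/(Y + 15/2) = (2*v)/(15/2 + Y) = 2*v/(15/2 + Y))
-26*N(2, -4) + 26 = -104*2/(15 + 2*(-4)) + 26 = -104*2/(15 - 8) + 26 = -104*2/7 + 26 = -26*8/7 + 26 = -208/7 + 26 = -26/7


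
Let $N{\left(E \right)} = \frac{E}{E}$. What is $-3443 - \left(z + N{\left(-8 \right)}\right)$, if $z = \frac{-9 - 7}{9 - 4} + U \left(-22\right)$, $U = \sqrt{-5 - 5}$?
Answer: $- \frac{17204}{5} + 22 i \sqrt{10} \approx -3440.8 + 69.57 i$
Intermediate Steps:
$U = i \sqrt{10}$ ($U = \sqrt{-10} = i \sqrt{10} \approx 3.1623 i$)
$N{\left(E \right)} = 1$
$z = - \frac{16}{5} - 22 i \sqrt{10}$ ($z = \frac{-9 - 7}{9 - 4} + i \sqrt{10} \left(-22\right) = - \frac{16}{5} - 22 i \sqrt{10} \approx -3.2 - 69.57 i$)
$-3443 - \left(z + N{\left(-8 \right)}\right) = -3443 - \left(\left(- \frac{16}{5} - 22 i \sqrt{10}\right) + 1\right) = -3443 - \left(- \frac{11}{5} - 22 i \sqrt{10}\right) = -3443 + \left(\frac{11}{5} + 22 i \sqrt{10}\right) = - \frac{17204}{5} + 22 i \sqrt{10}$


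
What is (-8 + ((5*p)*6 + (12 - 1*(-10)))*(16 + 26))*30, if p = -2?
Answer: -48120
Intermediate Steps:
(-8 + ((5*p)*6 + (12 - 1*(-10)))*(16 + 26))*30 = (-8 + ((5*(-2))*6 + (12 - 1*(-10)))*(16 + 26))*30 = (-8 + (-10*6 + (12 + 10))*42)*30 = (-8 + (-60 + 22)*42)*30 = (-8 - 38*42)*30 = (-8 - 1596)*30 = -1604*30 = -48120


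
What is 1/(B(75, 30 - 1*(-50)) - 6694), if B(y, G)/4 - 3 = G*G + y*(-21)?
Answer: 1/12618 ≈ 7.9252e-5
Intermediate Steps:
B(y, G) = 12 - 84*y + 4*G² (B(y, G) = 12 + 4*(G*G + y*(-21)) = 12 + 4*(G² - 21*y) = 12 + (-84*y + 4*G²) = 12 - 84*y + 4*G²)
1/(B(75, 30 - 1*(-50)) - 6694) = 1/((12 - 84*75 + 4*(30 - 1*(-50))²) - 6694) = 1/((12 - 6300 + 4*(30 + 50)²) - 6694) = 1/((12 - 6300 + 4*80²) - 6694) = 1/((12 - 6300 + 4*6400) - 6694) = 1/((12 - 6300 + 25600) - 6694) = 1/(19312 - 6694) = 1/12618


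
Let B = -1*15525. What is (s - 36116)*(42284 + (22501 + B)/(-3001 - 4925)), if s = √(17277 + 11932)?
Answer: -6051886032464/3963 + 167568004*√29209/3963 ≈ -1.5199e+9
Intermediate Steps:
B = -15525
s = √29209 ≈ 170.91
(s - 36116)*(42284 + (22501 + B)/(-3001 - 4925)) = (√29209 - 36116)*(42284 + (22501 - 15525)/(-3001 - 4925)) = (-36116 + √29209)*(42284 + 6976/(-7926)) = (-36116 + √29209)*(42284 + 6976*(-1/7926)) = (-36116 + √29209)*(42284 - 3488/3963) = (-36116 + √29209)*(167568004/3963) = -6051886032464/3963 + 167568004*√29209/3963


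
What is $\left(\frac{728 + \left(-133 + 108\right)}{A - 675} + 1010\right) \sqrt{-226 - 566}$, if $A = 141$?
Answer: $\frac{538637 i \sqrt{22}}{89} \approx 28387.0 i$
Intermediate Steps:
$\left(\frac{728 + \left(-133 + 108\right)}{A - 675} + 1010\right) \sqrt{-226 - 566} = \left(\frac{728 + \left(-133 + 108\right)}{141 - 675} + 1010\right) \sqrt{-226 - 566} = \left(\frac{728 - 25}{-534} + 1010\right) \sqrt{-792} = \left(703 \left(- \frac{1}{534}\right) + 1010\right) 6 i \sqrt{22} = \left(- \frac{703}{534} + 1010\right) 6 i \sqrt{22} = \frac{538637 \cdot 6 i \sqrt{22}}{534} = \frac{538637 i \sqrt{22}}{89}$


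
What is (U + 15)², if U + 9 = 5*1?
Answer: 121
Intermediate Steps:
U = -4 (U = -9 + 5*1 = -9 + 5 = -4)
(U + 15)² = (-4 + 15)² = 11² = 121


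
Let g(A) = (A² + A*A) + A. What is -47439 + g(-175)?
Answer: 13636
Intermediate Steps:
g(A) = A + 2*A² (g(A) = (A² + A²) + A = 2*A² + A = A + 2*A²)
-47439 + g(-175) = -47439 - 175*(1 + 2*(-175)) = -47439 - 175*(1 - 350) = -47439 - 175*(-349) = -47439 + 61075 = 13636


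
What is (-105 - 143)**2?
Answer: 61504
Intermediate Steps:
(-105 - 143)**2 = (-248)**2 = 61504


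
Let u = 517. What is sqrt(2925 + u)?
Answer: sqrt(3442) ≈ 58.669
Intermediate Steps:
sqrt(2925 + u) = sqrt(2925 + 517) = sqrt(3442)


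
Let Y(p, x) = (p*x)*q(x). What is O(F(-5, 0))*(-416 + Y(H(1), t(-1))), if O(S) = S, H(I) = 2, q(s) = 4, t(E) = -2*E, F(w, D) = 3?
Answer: -1200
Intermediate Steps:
Y(p, x) = 4*p*x (Y(p, x) = (p*x)*4 = 4*p*x)
O(F(-5, 0))*(-416 + Y(H(1), t(-1))) = 3*(-416 + 4*2*(-2*(-1))) = 3*(-416 + 4*2*2) = 3*(-416 + 16) = 3*(-400) = -1200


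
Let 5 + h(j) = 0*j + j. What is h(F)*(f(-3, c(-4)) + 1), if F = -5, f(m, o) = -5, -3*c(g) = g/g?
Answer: 40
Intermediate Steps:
c(g) = -1/3 (c(g) = -g/(3*g) = -1/3*1 = -1/3)
h(j) = -5 + j (h(j) = -5 + (0*j + j) = -5 + (0 + j) = -5 + j)
h(F)*(f(-3, c(-4)) + 1) = (-5 - 5)*(-5 + 1) = -10*(-4) = 40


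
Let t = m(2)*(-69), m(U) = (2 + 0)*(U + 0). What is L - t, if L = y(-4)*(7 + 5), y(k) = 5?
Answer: 336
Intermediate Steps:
m(U) = 2*U
L = 60 (L = 5*(7 + 5) = 5*12 = 60)
t = -276 (t = (2*2)*(-69) = 4*(-69) = -276)
L - t = 60 - 1*(-276) = 60 + 276 = 336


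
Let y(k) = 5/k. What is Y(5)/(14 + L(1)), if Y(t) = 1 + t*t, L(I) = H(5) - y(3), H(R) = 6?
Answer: 78/55 ≈ 1.4182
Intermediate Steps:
L(I) = 13/3 (L(I) = 6 - 5/3 = 13/3)
Y(t) = 1 + t²
Y(5)/(14 + L(1)) = (1 + 5²)/(14 + 13/3) = (1 + 25)/(55/3) = 26*(3/55) = 78/55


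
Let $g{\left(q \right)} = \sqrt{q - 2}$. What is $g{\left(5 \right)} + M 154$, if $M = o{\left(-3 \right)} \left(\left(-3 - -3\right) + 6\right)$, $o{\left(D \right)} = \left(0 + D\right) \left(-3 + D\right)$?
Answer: $16632 + \sqrt{3} \approx 16634.0$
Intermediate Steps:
$o{\left(D \right)} = D \left(-3 + D\right)$
$g{\left(q \right)} = \sqrt{-2 + q}$
$M = 108$ ($M = - 3 \left(-3 - 3\right) \left(\left(-3 - -3\right) + 6\right) = \left(-3\right) \left(-6\right) \left(\left(-3 + 3\right) + 6\right) = 18 \left(0 + 6\right) = 18 \cdot 6 = 108$)
$g{\left(5 \right)} + M 154 = \sqrt{-2 + 5} + 108 \cdot 154 = \sqrt{3} + 16632 = 16632 + \sqrt{3}$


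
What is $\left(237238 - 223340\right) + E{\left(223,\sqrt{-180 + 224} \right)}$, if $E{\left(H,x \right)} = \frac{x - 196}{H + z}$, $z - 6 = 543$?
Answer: $\frac{2682265}{193} + \frac{\sqrt{11}}{386} \approx 13898.0$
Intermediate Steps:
$z = 549$ ($z = 6 + 543 = 549$)
$E{\left(H,x \right)} = \frac{-196 + x}{549 + H}$ ($E{\left(H,x \right)} = \frac{x - 196}{H + 549} = \frac{-196 + x}{549 + H}$)
$\left(237238 - 223340\right) + E{\left(223,\sqrt{-180 + 224} \right)} = \left(237238 - 223340\right) + \frac{-196 + \sqrt{-180 + 224}}{549 + 223} = 13898 + \frac{-196 + \sqrt{44}}{772} = 13898 + \frac{-196 + 2 \sqrt{11}}{772} = 13898 - \left(\frac{49}{193} - \frac{\sqrt{11}}{386}\right) = \frac{2682265}{193} + \frac{\sqrt{11}}{386}$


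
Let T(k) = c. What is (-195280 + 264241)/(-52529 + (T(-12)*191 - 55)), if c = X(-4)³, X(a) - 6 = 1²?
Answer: 68961/12929 ≈ 5.3338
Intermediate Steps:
X(a) = 7 (X(a) = 6 + 1² = 6 + 1 = 7)
c = 343 (c = 7³ = 343)
T(k) = 343
(-195280 + 264241)/(-52529 + (T(-12)*191 - 55)) = (-195280 + 264241)/(-52529 + (343*191 - 55)) = 68961/(-52529 + (65513 - 55)) = 68961/(-52529 + 65458) = 68961/12929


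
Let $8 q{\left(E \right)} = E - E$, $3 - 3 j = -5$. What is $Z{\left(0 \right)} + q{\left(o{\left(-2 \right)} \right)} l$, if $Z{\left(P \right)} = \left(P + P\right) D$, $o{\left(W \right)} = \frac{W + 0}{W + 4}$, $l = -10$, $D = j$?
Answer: $0$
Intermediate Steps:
$j = \frac{8}{3}$ ($j = 1 - - \frac{5}{3} = 1 + \frac{5}{3} = \frac{8}{3} \approx 2.6667$)
$D = \frac{8}{3} \approx 2.6667$
$o{\left(W \right)} = \frac{W}{4 + W}$
$Z{\left(P \right)} = \frac{16 P}{3}$ ($Z{\left(P \right)} = \left(P + P\right) \frac{8}{3} = 2 P \frac{8}{3} = \frac{16 P}{3}$)
$q{\left(E \right)} = 0$ ($q{\left(E \right)} = \frac{E - E}{8} = \frac{1}{8} \cdot 0 = 0$)
$Z{\left(0 \right)} + q{\left(o{\left(-2 \right)} \right)} l = \frac{16}{3} \cdot 0 + 0 \left(-10\right) = 0 + 0 = 0$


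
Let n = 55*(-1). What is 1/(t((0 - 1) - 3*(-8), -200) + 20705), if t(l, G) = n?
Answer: 1/20650 ≈ 4.8426e-5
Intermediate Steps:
n = -55
t(l, G) = -55
1/(t((0 - 1) - 3*(-8), -200) + 20705) = 1/(-55 + 20705) = 1/20650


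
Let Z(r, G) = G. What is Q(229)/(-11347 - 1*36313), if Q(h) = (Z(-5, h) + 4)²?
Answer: -54289/47660 ≈ -1.1391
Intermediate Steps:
Q(h) = (4 + h)² (Q(h) = (h + 4)² = (4 + h)²)
Q(229)/(-11347 - 1*36313) = (4 + 229)²/(-11347 - 1*36313) = 233²/(-11347 - 36313) = 54289/(-47660) = 54289*(-1/47660) = -54289/47660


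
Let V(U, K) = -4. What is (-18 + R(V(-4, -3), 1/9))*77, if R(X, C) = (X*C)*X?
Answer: -11242/9 ≈ -1249.1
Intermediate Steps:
R(X, C) = C*X² (R(X, C) = (C*X)*X = C*X²)
(-18 + R(V(-4, -3), 1/9))*77 = (-18 + (-4)²/9)*77 = (-18 + (⅑)*16)*77 = (-18 + 16/9)*77 = -146/9*77 = -11242/9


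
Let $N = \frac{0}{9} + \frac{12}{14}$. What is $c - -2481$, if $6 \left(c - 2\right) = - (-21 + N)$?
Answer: $\frac{34809}{14} \approx 2486.4$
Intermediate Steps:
$N = \frac{6}{7}$ ($N = 0 \cdot \frac{1}{9} + 12 \cdot \frac{1}{14} = 0 + \frac{6}{7} = \frac{6}{7} \approx 0.85714$)
$c = \frac{75}{14}$ ($c = 2 + \frac{\left(-1\right) \left(-21 + \frac{6}{7}\right)}{6} = 2 + \frac{\left(-1\right) \left(- \frac{141}{7}\right)}{6} = 2 + \frac{1}{6} \cdot \frac{141}{7} = 2 + \frac{47}{14} = \frac{75}{14} \approx 5.3571$)
$c - -2481 = \frac{75}{14} - -2481 = \frac{75}{14} + 2481 = \frac{34809}{14}$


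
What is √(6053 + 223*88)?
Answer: 9*√317 ≈ 160.24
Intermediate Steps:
√(6053 + 223*88) = √(6053 + 19624) = √25677 = 9*√317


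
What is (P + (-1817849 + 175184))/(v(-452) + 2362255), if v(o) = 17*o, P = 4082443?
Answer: 2439778/2354571 ≈ 1.0362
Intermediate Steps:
(P + (-1817849 + 175184))/(v(-452) + 2362255) = (4082443 + (-1817849 + 175184))/(17*(-452) + 2362255) = (4082443 - 1642665)/(-7684 + 2362255) = 2439778/2354571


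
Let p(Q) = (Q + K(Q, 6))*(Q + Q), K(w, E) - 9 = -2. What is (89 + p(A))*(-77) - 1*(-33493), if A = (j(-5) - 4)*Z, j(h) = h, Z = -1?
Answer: 4464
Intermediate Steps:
A = 9 (A = (-5 - 4)*(-1) = -9*(-1) = 9)
K(w, E) = 7 (K(w, E) = 9 - 2 = 7)
p(Q) = 2*Q*(7 + Q) (p(Q) = (Q + 7)*(Q + Q) = (7 + Q)*(2*Q) = 2*Q*(7 + Q))
(89 + p(A))*(-77) - 1*(-33493) = (89 + 2*9*(7 + 9))*(-77) - 1*(-33493) = (89 + 2*9*16)*(-77) + 33493 = (89 + 288)*(-77) + 33493 = 377*(-77) + 33493 = -29029 + 33493 = 4464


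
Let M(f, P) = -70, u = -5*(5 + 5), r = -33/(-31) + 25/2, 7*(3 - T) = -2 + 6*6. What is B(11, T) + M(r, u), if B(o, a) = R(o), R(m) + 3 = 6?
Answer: -67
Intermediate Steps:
R(m) = 3 (R(m) = -3 + 6 = 3)
T = -13/7 (T = 3 - (-2 + 6*6)/7 = 3 - (-2 + 36)/7 = 3 - ⅐*34 = 3 - 34/7 = -13/7 ≈ -1.8571)
B(o, a) = 3
r = 841/62 (r = -33*(-1/31) + 25*(½) = 33/31 + 25/2 = 841/62 ≈ 13.565)
u = -50 (u = -5*10 = -50)
B(11, T) + M(r, u) = 3 - 70 = -67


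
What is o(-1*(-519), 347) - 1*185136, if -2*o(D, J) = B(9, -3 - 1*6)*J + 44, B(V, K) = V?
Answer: -373439/2 ≈ -1.8672e+5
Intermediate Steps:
o(D, J) = -22 - 9*J/2 (o(D, J) = -(9*J + 44)/2 = -(44 + 9*J)/2 = -22 - 9*J/2)
o(-1*(-519), 347) - 1*185136 = (-22 - 9/2*347) - 1*185136 = (-22 - 3123/2) - 185136 = -3167/2 - 185136 = -373439/2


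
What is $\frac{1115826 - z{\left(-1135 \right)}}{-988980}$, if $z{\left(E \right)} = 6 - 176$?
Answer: $- \frac{278999}{247245} \approx -1.1284$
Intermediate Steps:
$z{\left(E \right)} = -170$
$\frac{1115826 - z{\left(-1135 \right)}}{-988980} = \frac{1115826 - -170}{-988980} = \left(1115826 + 170\right) \left(- \frac{1}{988980}\right) = 1115996 \left(- \frac{1}{988980}\right) = - \frac{278999}{247245}$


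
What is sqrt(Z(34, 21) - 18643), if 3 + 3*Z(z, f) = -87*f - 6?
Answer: I*sqrt(19255) ≈ 138.76*I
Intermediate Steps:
Z(z, f) = -3 - 29*f (Z(z, f) = -1 + (-87*f - 6)/3 = -1 + (-6 - 87*f)/3 = -1 + (-2 - 29*f) = -3 - 29*f)
sqrt(Z(34, 21) - 18643) = sqrt((-3 - 29*21) - 18643) = sqrt((-3 - 609) - 18643) = sqrt(-612 - 18643) = sqrt(-19255) = I*sqrt(19255)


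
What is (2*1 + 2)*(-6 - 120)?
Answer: -504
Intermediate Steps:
(2*1 + 2)*(-6 - 120) = (2 + 2)*(-126) = 4*(-126) = -504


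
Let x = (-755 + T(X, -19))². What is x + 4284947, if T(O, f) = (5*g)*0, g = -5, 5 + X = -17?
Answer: 4854972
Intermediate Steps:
X = -22 (X = -5 - 17 = -22)
T(O, f) = 0 (T(O, f) = (5*(-5))*0 = -25*0 = 0)
x = 570025 (x = (-755 + 0)² = (-755)² = 570025)
x + 4284947 = 570025 + 4284947 = 4854972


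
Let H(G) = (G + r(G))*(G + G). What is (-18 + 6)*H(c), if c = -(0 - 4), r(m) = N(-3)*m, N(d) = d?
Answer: 768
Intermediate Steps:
r(m) = -3*m
c = 4 (c = -1*(-4) = 4)
H(G) = -4*G**2 (H(G) = (G - 3*G)*(G + G) = (-2*G)*(2*G) = -4*G**2)
(-18 + 6)*H(c) = (-18 + 6)*(-4*4**2) = -(-48)*16 = -12*(-64) = 768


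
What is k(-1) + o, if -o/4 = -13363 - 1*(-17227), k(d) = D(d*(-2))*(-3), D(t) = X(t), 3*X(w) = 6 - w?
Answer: -15460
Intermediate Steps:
X(w) = 2 - w/3 (X(w) = (6 - w)/3 = 2 - w/3)
D(t) = 2 - t/3
k(d) = -6 - 2*d (k(d) = (2 - d*(-2)/3)*(-3) = (2 - (-2)*d/3)*(-3) = (2 + 2*d/3)*(-3) = -6 - 2*d)
o = -15456 (o = -4*(-13363 - 1*(-17227)) = -4*(-13363 + 17227) = -4*3864 = -15456)
k(-1) + o = (-6 - 2*(-1)) - 15456 = (-6 + 2) - 15456 = -4 - 15456 = -15460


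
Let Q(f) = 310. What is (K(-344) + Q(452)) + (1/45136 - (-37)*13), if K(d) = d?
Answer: 20175793/45136 ≈ 447.00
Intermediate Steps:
(K(-344) + Q(452)) + (1/45136 - (-37)*13) = (-344 + 310) + (1/45136 - (-37)*13) = -34 + (1/45136 - 1*(-481)) = -34 + (1/45136 + 481) = -34 + 21710417/45136 = 20175793/45136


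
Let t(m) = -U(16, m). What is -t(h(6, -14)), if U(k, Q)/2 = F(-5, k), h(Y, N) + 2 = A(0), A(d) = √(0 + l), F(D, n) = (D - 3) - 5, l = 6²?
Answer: -26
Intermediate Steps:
l = 36
F(D, n) = -8 + D (F(D, n) = (-3 + D) - 5 = -8 + D)
A(d) = 6 (A(d) = √(0 + 36) = √36 = 6)
h(Y, N) = 4 (h(Y, N) = -2 + 6 = 4)
U(k, Q) = -26 (U(k, Q) = 2*(-8 - 5) = 2*(-13) = -26)
t(m) = 26 (t(m) = -1*(-26) = 26)
-t(h(6, -14)) = -1*26 = -26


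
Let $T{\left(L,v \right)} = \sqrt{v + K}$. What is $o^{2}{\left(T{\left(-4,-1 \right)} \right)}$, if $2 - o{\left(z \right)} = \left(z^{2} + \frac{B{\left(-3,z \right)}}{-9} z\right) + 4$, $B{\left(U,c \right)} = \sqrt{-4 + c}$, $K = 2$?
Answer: $\frac{\left(27 - i \sqrt{3}\right)^{2}}{81} \approx 8.963 - 1.1547 i$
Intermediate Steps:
$T{\left(L,v \right)} = \sqrt{2 + v}$ ($T{\left(L,v \right)} = \sqrt{v + 2} = \sqrt{2 + v}$)
$o{\left(z \right)} = -2 - z^{2} + \frac{z \sqrt{-4 + z}}{9}$ ($o{\left(z \right)} = 2 - \left(\left(z^{2} + \frac{\sqrt{-4 + z}}{-9} z\right) + 4\right) = 2 - \left(\left(z^{2} + \sqrt{-4 + z} \left(- \frac{1}{9}\right) z\right) + 4\right) = 2 - \left(\left(z^{2} + - \frac{\sqrt{-4 + z}}{9} z\right) + 4\right) = 2 - \left(\left(z^{2} - \frac{z \sqrt{-4 + z}}{9}\right) + 4\right) = 2 - \left(4 + z^{2} - \frac{z \sqrt{-4 + z}}{9}\right) = -2 - z^{2} + \frac{z \sqrt{-4 + z}}{9}$)
$o^{2}{\left(T{\left(-4,-1 \right)} \right)} = \left(-2 - \left(\sqrt{2 - 1}\right)^{2} + \frac{\sqrt{2 - 1} \sqrt{-4 + \sqrt{2 - 1}}}{9}\right)^{2} = \left(-2 - \left(\sqrt{1}\right)^{2} + \frac{\sqrt{1} \sqrt{-4 + \sqrt{1}}}{9}\right)^{2} = \left(-2 - 1^{2} + \frac{1}{9} \cdot 1 \sqrt{-4 + 1}\right)^{2} = \left(-2 - 1 + \frac{1}{9} \cdot 1 \sqrt{-3}\right)^{2} = \left(-2 - 1 + \frac{1}{9} \cdot 1 i \sqrt{3}\right)^{2} = \left(-2 - 1 + \frac{i \sqrt{3}}{9}\right)^{2} = \left(-3 + \frac{i \sqrt{3}}{9}\right)^{2}$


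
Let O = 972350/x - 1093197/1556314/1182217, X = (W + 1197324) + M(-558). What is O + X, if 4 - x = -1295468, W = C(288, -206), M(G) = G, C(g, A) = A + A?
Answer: 712889867728725291329615/595885014362117784 ≈ 1.1964e+6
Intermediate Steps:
C(g, A) = 2*A
W = -412 (W = 2*(-206) = -412)
x = 1295472 (x = 4 - 1*(-1295468) = 4 + 1295468 = 1295472)
X = 1196354 (X = (-412 + 1197324) - 558 = 1196912 - 558 = 1196354)
O = 447256548231970079/595885014362117784 (O = 972350/1295472 - 1093197/1556314/1182217 = 972350*(1/1295472) - 1093197*1/1556314*(1/1182217) = 486175/647736 - 1093197/1556314*1/1182217 = 486175/647736 - 1093197/1839900868138 = 447256548231970079/595885014362117784 ≈ 0.75058)
O + X = 447256548231970079/595885014362117784 + 1196354 = 712889867728725291329615/595885014362117784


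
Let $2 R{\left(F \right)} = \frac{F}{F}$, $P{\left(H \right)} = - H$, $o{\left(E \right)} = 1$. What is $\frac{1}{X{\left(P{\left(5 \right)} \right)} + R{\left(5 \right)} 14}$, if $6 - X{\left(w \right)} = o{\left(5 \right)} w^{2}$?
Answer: $- \frac{1}{12} \approx -0.083333$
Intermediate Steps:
$X{\left(w \right)} = 6 - w^{2}$ ($X{\left(w \right)} = 6 - 1 w^{2} = 6 - w^{2}$)
$R{\left(F \right)} = \frac{1}{2}$ ($R{\left(F \right)} = \frac{F \frac{1}{F}}{2} = \frac{1}{2} \cdot 1 = \frac{1}{2}$)
$\frac{1}{X{\left(P{\left(5 \right)} \right)} + R{\left(5 \right)} 14} = \frac{1}{\left(6 - \left(\left(-1\right) 5\right)^{2}\right) + \frac{1}{2} \cdot 14} = \frac{1}{\left(6 - \left(-5\right)^{2}\right) + 7} = \frac{1}{\left(6 - 25\right) + 7} = \frac{1}{-19 + 7} = \frac{1}{-12} = - \frac{1}{12}$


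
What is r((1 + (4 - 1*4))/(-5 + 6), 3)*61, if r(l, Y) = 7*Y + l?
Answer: 1342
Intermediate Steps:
r(l, Y) = l + 7*Y
r((1 + (4 - 1*4))/(-5 + 6), 3)*61 = ((1 + (4 - 1*4))/(-5 + 6) + 7*3)*61 = ((1 + (4 - 4))/1 + 21)*61 = ((1 + 0)*1 + 21)*61 = (1*1 + 21)*61 = (1 + 21)*61 = 22*61 = 1342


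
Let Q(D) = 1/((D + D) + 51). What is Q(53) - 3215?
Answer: -504754/157 ≈ -3215.0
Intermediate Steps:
Q(D) = 1/(51 + 2*D) (Q(D) = 1/(2*D + 51) = 1/(51 + 2*D))
Q(53) - 3215 = 1/(51 + 2*53) - 3215 = 1/(51 + 106) - 3215 = 1/157 - 3215 = -504754/157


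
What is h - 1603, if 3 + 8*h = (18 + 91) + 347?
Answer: -12371/8 ≈ -1546.4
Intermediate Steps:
h = 453/8 (h = -3/8 + ((18 + 91) + 347)/8 = -3/8 + (109 + 347)/8 = -3/8 + (⅛)*456 = -3/8 + 57 = 453/8 ≈ 56.625)
h - 1603 = 453/8 - 1603 = -12371/8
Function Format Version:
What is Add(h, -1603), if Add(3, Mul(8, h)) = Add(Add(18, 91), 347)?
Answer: Rational(-12371, 8) ≈ -1546.4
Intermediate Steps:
h = Rational(453, 8) (h = Add(Rational(-3, 8), Mul(Rational(1, 8), Add(Add(18, 91), 347))) = Add(Rational(-3, 8), Mul(Rational(1, 8), Add(109, 347))) = Add(Rational(-3, 8), Mul(Rational(1, 8), 456)) = Add(Rational(-3, 8), 57) = Rational(453, 8) ≈ 56.625)
Add(h, -1603) = Add(Rational(453, 8), -1603) = Rational(-12371, 8)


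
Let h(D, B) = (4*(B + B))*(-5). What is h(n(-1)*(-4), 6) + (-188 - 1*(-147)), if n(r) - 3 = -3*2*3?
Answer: -281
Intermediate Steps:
n(r) = -15 (n(r) = 3 - 3*2*3 = 3 - 6*3 = 3 - 18 = -15)
h(D, B) = -40*B (h(D, B) = (4*(2*B))*(-5) = (8*B)*(-5) = -40*B)
h(n(-1)*(-4), 6) + (-188 - 1*(-147)) = -40*6 + (-188 - 1*(-147)) = -240 + (-188 + 147) = -240 - 41 = -281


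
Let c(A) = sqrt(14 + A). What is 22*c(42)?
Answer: 44*sqrt(14) ≈ 164.63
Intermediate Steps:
22*c(42) = 22*sqrt(14 + 42) = 22*sqrt(56) = 22*(2*sqrt(14)) = 44*sqrt(14)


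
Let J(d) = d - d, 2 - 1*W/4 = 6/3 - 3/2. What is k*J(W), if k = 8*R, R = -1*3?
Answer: 0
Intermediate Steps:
W = 6 (W = 8 - 4*(6/3 - 3/2) = 8 - 4*(6*(⅓) - 3*½) = 8 - 4*(2 - 3/2) = 8 - 4*½ = 8 - 2 = 6)
J(d) = 0
R = -3
k = -24 (k = 8*(-3) = -24)
k*J(W) = -24*0 = 0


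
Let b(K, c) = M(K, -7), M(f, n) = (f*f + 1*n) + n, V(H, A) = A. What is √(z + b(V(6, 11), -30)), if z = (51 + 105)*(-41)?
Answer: I*√6289 ≈ 79.303*I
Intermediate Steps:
M(f, n) = f² + 2*n (M(f, n) = (f² + n) + n = (n + f²) + n = f² + 2*n)
b(K, c) = -14 + K² (b(K, c) = K² + 2*(-7) = K² - 14 = -14 + K²)
z = -6396 (z = 156*(-41) = -6396)
√(z + b(V(6, 11), -30)) = √(-6396 + (-14 + 11²)) = √(-6396 + (-14 + 121)) = √(-6396 + 107) = √(-6289) = I*√6289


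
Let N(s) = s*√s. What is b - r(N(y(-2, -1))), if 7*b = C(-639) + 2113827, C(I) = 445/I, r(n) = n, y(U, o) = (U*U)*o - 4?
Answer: 192962144/639 + 16*I*√2 ≈ 3.0198e+5 + 22.627*I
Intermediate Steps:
y(U, o) = -4 + o*U² (y(U, o) = U²*o - 4 = o*U² - 4 = -4 + o*U²)
N(s) = s^(3/2)
b = 192962144/639 (b = (445/(-639) + 2113827)/7 = (445*(-1/639) + 2113827)/7 = (-445/639 + 2113827)/7 = (⅐)*(1350735008/639) = 192962144/639 ≈ 3.0198e+5)
b - r(N(y(-2, -1))) = 192962144/639 - (-4 - 1*(-2)²)^(3/2) = 192962144/639 - (-4 - 1*4)^(3/2) = 192962144/639 - (-4 - 4)^(3/2) = 192962144/639 - (-8)^(3/2) = 192962144/639 - (-16)*I*√2 = 192962144/639 + 16*I*√2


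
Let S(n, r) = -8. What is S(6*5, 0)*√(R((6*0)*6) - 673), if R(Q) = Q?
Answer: -8*I*√673 ≈ -207.54*I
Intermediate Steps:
S(6*5, 0)*√(R((6*0)*6) - 673) = -8*√((6*0)*6 - 673) = -8*√(0*6 - 673) = -8*√(0 - 673) = -8*I*√673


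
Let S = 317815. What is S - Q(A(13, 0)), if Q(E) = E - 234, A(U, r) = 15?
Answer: 318034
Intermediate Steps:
Q(E) = -234 + E
S - Q(A(13, 0)) = 317815 - (-234 + 15) = 317815 - 1*(-219) = 317815 + 219 = 318034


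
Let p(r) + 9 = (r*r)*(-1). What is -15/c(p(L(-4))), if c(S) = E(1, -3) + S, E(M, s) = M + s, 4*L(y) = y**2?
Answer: 5/9 ≈ 0.55556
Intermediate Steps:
L(y) = y**2/4
p(r) = -9 - r**2 (p(r) = -9 + (r*r)*(-1) = -9 + r**2*(-1) = -9 - r**2)
c(S) = -2 + S (c(S) = (1 - 3) + S = -2 + S)
-15/c(p(L(-4))) = -15/(-2 + (-9 - ((1/4)*(-4)**2)**2)) = -15/(-2 + (-9 - ((1/4)*16)**2)) = -15/(-2 + (-9 - 1*4**2)) = -15/(-2 + (-9 - 1*16)) = -15/(-2 + (-9 - 16)) = -15/(-2 - 25) = -15/(-27) = -15*(-1/27) = 5/9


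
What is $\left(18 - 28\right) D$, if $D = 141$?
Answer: $-1410$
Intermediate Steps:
$\left(18 - 28\right) D = \left(18 - 28\right) 141 = \left(-10\right) 141 = -1410$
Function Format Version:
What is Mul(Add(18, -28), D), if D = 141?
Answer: -1410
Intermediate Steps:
Mul(Add(18, -28), D) = Mul(Add(18, -28), 141) = Mul(-10, 141) = -1410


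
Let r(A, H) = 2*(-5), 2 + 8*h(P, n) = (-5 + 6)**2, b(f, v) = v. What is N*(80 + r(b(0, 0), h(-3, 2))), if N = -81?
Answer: -5670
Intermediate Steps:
h(P, n) = -1/8 (h(P, n) = -1/4 + (-5 + 6)**2/8 = -1/4 + (1/8)*1**2 = -1/4 + (1/8)*1 = -1/4 + 1/8 = -1/8)
r(A, H) = -10
N*(80 + r(b(0, 0), h(-3, 2))) = -81*(80 - 10) = -81*70 = -5670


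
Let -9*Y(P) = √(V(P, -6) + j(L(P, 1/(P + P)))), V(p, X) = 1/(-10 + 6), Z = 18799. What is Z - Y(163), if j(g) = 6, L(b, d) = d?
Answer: 18799 + √23/18 ≈ 18799.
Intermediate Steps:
V(p, X) = -¼ (V(p, X) = 1/(-4) = -¼)
Y(P) = -√23/18 (Y(P) = -√(-¼ + 6)/9 = -√23/18)
Z - Y(163) = 18799 - (-1)*√23/18 = 18799 + √23/18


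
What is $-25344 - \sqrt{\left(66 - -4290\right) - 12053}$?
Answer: $-25344 - i \sqrt{7697} \approx -25344.0 - 87.733 i$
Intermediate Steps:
$-25344 - \sqrt{\left(66 - -4290\right) - 12053} = -25344 - \sqrt{\left(66 + 4290\right) - 12053} = -25344 - \sqrt{4356 - 12053} = -25344 - \sqrt{-7697} = -25344 - i \sqrt{7697}$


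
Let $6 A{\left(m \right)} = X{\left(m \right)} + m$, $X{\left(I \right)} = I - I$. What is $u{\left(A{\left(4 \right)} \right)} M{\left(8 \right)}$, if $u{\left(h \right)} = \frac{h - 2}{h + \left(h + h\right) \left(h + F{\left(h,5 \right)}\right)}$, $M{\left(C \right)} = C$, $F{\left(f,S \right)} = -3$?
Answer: $\frac{48}{11} \approx 4.3636$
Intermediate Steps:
$X{\left(I \right)} = 0$
$A{\left(m \right)} = \frac{m}{6}$ ($A{\left(m \right)} = \frac{0 + m}{6} = \frac{m}{6}$)
$u{\left(h \right)} = \frac{-2 + h}{h + 2 h \left(-3 + h\right)}$ ($u{\left(h \right)} = \frac{h - 2}{h + \left(h + h\right) \left(h - 3\right)} = \frac{-2 + h}{h + 2 h \left(-3 + h\right)}$)
$u{\left(A{\left(4 \right)} \right)} M{\left(8 \right)} = \frac{-2 + \frac{1}{6} \cdot 4}{\frac{1}{6} \cdot 4 \left(-5 + 2 \cdot \frac{1}{6} \cdot 4\right)} 8 = \frac{-2 + \frac{2}{3}}{\frac{2}{3} \left(-5 + 2 \cdot \frac{2}{3}\right)} 8 = \frac{3}{2} \frac{1}{-5 + \frac{4}{3}} \left(- \frac{4}{3}\right) 8 = \frac{3}{2} \frac{1}{- \frac{11}{3}} \left(- \frac{4}{3}\right) 8 = \frac{3}{2} \left(- \frac{3}{11}\right) \left(- \frac{4}{3}\right) 8 = \frac{6}{11} \cdot 8 = \frac{48}{11}$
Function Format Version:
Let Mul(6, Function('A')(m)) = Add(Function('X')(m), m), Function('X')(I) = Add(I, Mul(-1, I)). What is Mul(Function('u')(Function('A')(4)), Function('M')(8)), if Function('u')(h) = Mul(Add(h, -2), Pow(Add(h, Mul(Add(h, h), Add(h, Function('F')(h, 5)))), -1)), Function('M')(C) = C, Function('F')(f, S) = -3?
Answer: Rational(48, 11) ≈ 4.3636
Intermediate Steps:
Function('X')(I) = 0
Function('A')(m) = Mul(Rational(1, 6), m) (Function('A')(m) = Mul(Rational(1, 6), Add(0, m)) = Mul(Rational(1, 6), m))
Function('u')(h) = Mul(Pow(Add(h, Mul(2, h, Add(-3, h))), -1), Add(-2, h)) (Function('u')(h) = Mul(Add(h, -2), Pow(Add(h, Mul(Add(h, h), Add(h, -3))), -1)) = Mul(Add(-2, h), Pow(Add(h, Mul(Mul(2, h), Add(-3, h))), -1)) = Mul(Add(-2, h), Pow(Add(h, Mul(2, h, Add(-3, h))), -1)) = Mul(Pow(Add(h, Mul(2, h, Add(-3, h))), -1), Add(-2, h)))
Mul(Function('u')(Function('A')(4)), Function('M')(8)) = Mul(Mul(Pow(Mul(Rational(1, 6), 4), -1), Pow(Add(-5, Mul(2, Mul(Rational(1, 6), 4))), -1), Add(-2, Mul(Rational(1, 6), 4))), 8) = Mul(Mul(Pow(Rational(2, 3), -1), Pow(Add(-5, Mul(2, Rational(2, 3))), -1), Add(-2, Rational(2, 3))), 8) = Mul(Mul(Rational(3, 2), Pow(Add(-5, Rational(4, 3)), -1), Rational(-4, 3)), 8) = Mul(Mul(Rational(3, 2), Pow(Rational(-11, 3), -1), Rational(-4, 3)), 8) = Mul(Mul(Rational(3, 2), Rational(-3, 11), Rational(-4, 3)), 8) = Mul(Rational(6, 11), 8) = Rational(48, 11)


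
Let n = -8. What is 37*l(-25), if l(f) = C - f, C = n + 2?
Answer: 703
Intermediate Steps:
C = -6 (C = -8 + 2 = -6)
l(f) = -6 - f
37*l(-25) = 37*(-6 - 1*(-25)) = 37*(-6 + 25) = 37*19 = 703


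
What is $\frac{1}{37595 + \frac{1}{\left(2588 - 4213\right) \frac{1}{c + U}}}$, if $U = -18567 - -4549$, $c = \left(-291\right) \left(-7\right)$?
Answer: $\frac{1625}{61103856} \approx 2.6594 \cdot 10^{-5}$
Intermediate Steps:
$c = 2037$
$U = -14018$ ($U = -18567 + 4549 = -14018$)
$\frac{1}{37595 + \frac{1}{\left(2588 - 4213\right) \frac{1}{c + U}}} = \frac{1}{37595 + \frac{1}{\left(2588 - 4213\right) \frac{1}{2037 - 14018}}} = \frac{1}{37595 + \frac{1}{\left(-1625\right) \frac{1}{-11981}}} = \frac{1}{37595 + \frac{1}{\left(-1625\right) \left(- \frac{1}{11981}\right)}} = \frac{1}{37595 + \frac{1}{\frac{1625}{11981}}} = \frac{1}{37595 + \frac{11981}{1625}} = \frac{1}{\frac{61103856}{1625}} = \frac{1625}{61103856}$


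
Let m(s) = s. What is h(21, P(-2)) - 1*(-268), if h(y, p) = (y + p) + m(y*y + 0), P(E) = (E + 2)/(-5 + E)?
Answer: 730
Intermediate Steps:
P(E) = (2 + E)/(-5 + E)
h(y, p) = p + y + y² (h(y, p) = (y + p) + (y*y + 0) = (p + y) + (y² + 0) = (p + y) + y² = p + y + y²)
h(21, P(-2)) - 1*(-268) = ((2 - 2)/(-5 - 2) + 21 + 21²) - 1*(-268) = (0/(-7) + 21 + 441) + 268 = (-⅐*0 + 21 + 441) + 268 = (0 + 21 + 441) + 268 = 462 + 268 = 730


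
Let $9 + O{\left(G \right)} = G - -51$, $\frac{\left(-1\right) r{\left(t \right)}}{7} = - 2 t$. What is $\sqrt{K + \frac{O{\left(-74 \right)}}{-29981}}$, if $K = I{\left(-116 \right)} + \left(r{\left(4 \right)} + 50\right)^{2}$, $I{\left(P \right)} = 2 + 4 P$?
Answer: $\frac{\sqrt{9684322488806}}{29981} \approx 103.8$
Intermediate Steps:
$r{\left(t \right)} = 14 t$ ($r{\left(t \right)} = - 7 \left(- 2 t\right) = 14 t$)
$O{\left(G \right)} = 42 + G$ ($O{\left(G \right)} = -9 + \left(G - -51\right) = -9 + \left(G + 51\right) = -9 + \left(51 + G\right) = 42 + G$)
$K = 10774$ ($K = \left(2 + 4 \left(-116\right)\right) + \left(14 \cdot 4 + 50\right)^{2} = \left(2 - 464\right) + \left(56 + 50\right)^{2} = -462 + 106^{2} = -462 + 11236 = 10774$)
$\sqrt{K + \frac{O{\left(-74 \right)}}{-29981}} = \sqrt{10774 + \frac{42 - 74}{-29981}} = \sqrt{10774 - - \frac{32}{29981}} = \sqrt{10774 + \frac{32}{29981}} = \sqrt{\frac{323015326}{29981}} = \frac{\sqrt{9684322488806}}{29981}$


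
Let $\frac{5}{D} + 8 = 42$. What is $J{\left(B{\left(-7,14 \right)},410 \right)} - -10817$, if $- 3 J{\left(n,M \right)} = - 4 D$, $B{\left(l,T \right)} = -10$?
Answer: $\frac{551677}{51} \approx 10817.0$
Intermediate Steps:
$D = \frac{5}{34}$ ($D = \frac{5}{-8 + 42} = \frac{5}{34} \approx 0.14706$)
$J{\left(n,M \right)} = \frac{10}{51}$ ($J{\left(n,M \right)} = - \frac{\left(-4\right) \frac{5}{34}}{3} = \left(- \frac{1}{3}\right) \left(- \frac{10}{17}\right) = \frac{10}{51}$)
$J{\left(B{\left(-7,14 \right)},410 \right)} - -10817 = \frac{10}{51} - -10817 = \frac{10}{51} + 10817 = \frac{551677}{51}$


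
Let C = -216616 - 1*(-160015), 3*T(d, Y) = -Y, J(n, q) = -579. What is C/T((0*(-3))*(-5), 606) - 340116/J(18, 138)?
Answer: 33825137/38986 ≈ 867.62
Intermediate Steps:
T(d, Y) = -Y/3 (T(d, Y) = (-Y)/3 = -Y/3)
C = -56601 (C = -216616 + 160015 = -56601)
C/T((0*(-3))*(-5), 606) - 340116/J(18, 138) = -56601/((-⅓*606)) - 340116/(-579) = -56601/(-202) - 340116*(-1/579) = -56601*(-1/202) + 113372/193 = 56601/202 + 113372/193 = 33825137/38986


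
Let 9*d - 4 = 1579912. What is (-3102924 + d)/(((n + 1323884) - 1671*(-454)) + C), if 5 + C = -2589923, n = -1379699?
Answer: 26346400/16983981 ≈ 1.5513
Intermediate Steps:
d = 1579916/9 (d = 4/9 + (⅑)*1579912 = 4/9 + 1579912/9 = 1579916/9 ≈ 1.7555e+5)
C = -2589928 (C = -5 - 2589923 = -2589928)
(-3102924 + d)/(((n + 1323884) - 1671*(-454)) + C) = (-3102924 + 1579916/9)/(((-1379699 + 1323884) - 1671*(-454)) - 2589928) = -26346400/(9*((-55815 + 758634) - 2589928)) = -26346400/(9*(702819 - 2589928)) = -26346400/9/(-1887109) = -26346400/9*(-1/1887109) = 26346400/16983981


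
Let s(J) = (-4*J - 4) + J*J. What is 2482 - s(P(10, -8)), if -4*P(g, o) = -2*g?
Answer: 2481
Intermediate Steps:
P(g, o) = g/2 (P(g, o) = -(-1)*g/2 = g/2)
s(J) = -4 + J**2 - 4*J (s(J) = (-4 - 4*J) + J**2 = -4 + J**2 - 4*J)
2482 - s(P(10, -8)) = 2482 - (-4 + ((1/2)*10)**2 - 2*10) = 2482 - (-4 + 5**2 - 4*5) = 2482 - (-4 + 25 - 20) = 2482 - 1*1 = 2482 - 1 = 2481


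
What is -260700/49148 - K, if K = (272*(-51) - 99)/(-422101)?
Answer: -2516554032/471486817 ≈ -5.3375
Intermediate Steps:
K = 13971/422101 (K = (-13872 - 99)*(-1/422101) = -13971*(-1/422101) = 13971/422101 ≈ 0.033099)
-260700/49148 - K = -260700/49148 - 1*13971/422101 = -260700*1/49148 - 13971/422101 = -5925/1117 - 13971/422101 = -2516554032/471486817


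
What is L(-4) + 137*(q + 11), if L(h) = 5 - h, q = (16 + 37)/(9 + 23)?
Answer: 55773/32 ≈ 1742.9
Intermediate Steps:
q = 53/32 ≈ 1.6563
L(-4) + 137*(q + 11) = (5 - 1*(-4)) + 137*(53/32 + 11) = (5 + 4) + 137*(405/32) = 9 + 55485/32 = 55773/32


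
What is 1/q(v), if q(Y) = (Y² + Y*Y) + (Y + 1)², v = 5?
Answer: 1/86 ≈ 0.011628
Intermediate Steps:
q(Y) = (1 + Y)² + 2*Y² (q(Y) = (Y² + Y²) + (1 + Y)² = 2*Y² + (1 + Y)² = (1 + Y)² + 2*Y²)
1/q(v) = 1/((1 + 5)² + 2*5²) = 1/(6² + 2*25) = 1/(36 + 50) = 1/86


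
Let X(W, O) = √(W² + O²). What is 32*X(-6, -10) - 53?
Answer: -53 + 64*√34 ≈ 320.18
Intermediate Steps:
X(W, O) = √(O² + W²)
32*X(-6, -10) - 53 = 32*√((-10)² + (-6)²) - 53 = 32*√(100 + 36) - 53 = 32*√136 - 53 = 32*(2*√34) - 53 = 64*√34 - 53 = -53 + 64*√34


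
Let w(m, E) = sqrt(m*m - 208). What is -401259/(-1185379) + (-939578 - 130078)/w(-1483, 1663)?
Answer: 401259/1185379 - 356552*sqrt(2199081)/733027 ≈ -720.97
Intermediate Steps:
w(m, E) = sqrt(-208 + m**2) (w(m, E) = sqrt(m**2 - 208) = sqrt(-208 + m**2))
-401259/(-1185379) + (-939578 - 130078)/w(-1483, 1663) = -401259/(-1185379) + (-939578 - 130078)/(sqrt(-208 + (-1483)**2)) = -401259*(-1/1185379) - 1069656/sqrt(-208 + 2199289) = 401259/1185379 - 1069656*sqrt(2199081)/2199081 = 401259/1185379 - 356552*sqrt(2199081)/733027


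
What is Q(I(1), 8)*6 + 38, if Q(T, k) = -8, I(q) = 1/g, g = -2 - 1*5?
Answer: -10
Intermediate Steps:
g = -7 (g = -2 - 5 = -7)
I(q) = -1/7 (I(q) = 1/(-7) = -1/7)
Q(I(1), 8)*6 + 38 = -8*6 + 38 = -48 + 38 = -10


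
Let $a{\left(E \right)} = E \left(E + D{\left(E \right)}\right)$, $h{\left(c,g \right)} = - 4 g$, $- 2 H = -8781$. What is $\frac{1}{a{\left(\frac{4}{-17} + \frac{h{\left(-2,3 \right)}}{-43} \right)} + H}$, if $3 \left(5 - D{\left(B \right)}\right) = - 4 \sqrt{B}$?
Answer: $\frac{45134416249796682}{198172619976617576417} - \frac{3283113984 \sqrt{1462}}{198172619976617576417} \approx 0.00022775$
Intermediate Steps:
$H = \frac{8781}{2}$ ($H = \left(- \frac{1}{2}\right) \left(-8781\right) = \frac{8781}{2} \approx 4390.5$)
$D{\left(B \right)} = 5 + \frac{4 \sqrt{B}}{3}$ ($D{\left(B \right)} = 5 - \frac{\left(-4\right) \sqrt{B}}{3} = 5 + \frac{4 \sqrt{B}}{3}$)
$a{\left(E \right)} = E \left(5 + E + \frac{4 \sqrt{E}}{3}\right)$ ($a{\left(E \right)} = E \left(E + \left(5 + \frac{4 \sqrt{E}}{3}\right)\right) = E \left(5 + E + \frac{4 \sqrt{E}}{3}\right)$)
$\frac{1}{a{\left(\frac{4}{-17} + \frac{h{\left(-2,3 \right)}}{-43} \right)} + H} = \frac{1}{\frac{\left(\frac{4}{-17} + \frac{\left(-4\right) 3}{-43}\right) \left(15 + 3 \left(\frac{4}{-17} + \frac{\left(-4\right) 3}{-43}\right) + 4 \sqrt{\frac{4}{-17} + \frac{\left(-4\right) 3}{-43}}\right)}{3} + \frac{8781}{2}} = \frac{1}{\frac{\left(4 \left(- \frac{1}{17}\right) - - \frac{12}{43}\right) \left(15 + 3 \left(4 \left(- \frac{1}{17}\right) - - \frac{12}{43}\right) + 4 \sqrt{4 \left(- \frac{1}{17}\right) - - \frac{12}{43}}\right)}{3} + \frac{8781}{2}} = \frac{1}{\frac{\left(- \frac{4}{17} + \frac{12}{43}\right) \left(15 + 3 \left(- \frac{4}{17} + \frac{12}{43}\right) + 4 \sqrt{- \frac{4}{17} + \frac{12}{43}}\right)}{3} + \frac{8781}{2}} = \frac{1}{\frac{1}{3} \cdot \frac{32}{731} \left(15 + 3 \cdot \frac{32}{731} + 4 \sqrt{\frac{32}{731}}\right) + \frac{8781}{2}} = \frac{1}{\frac{1}{3} \cdot \frac{32}{731} \left(15 + \frac{96}{731} + 4 \frac{4 \sqrt{1462}}{731}\right) + \frac{8781}{2}} = \frac{1}{\frac{1}{3} \cdot \frac{32}{731} \left(15 + \frac{96}{731} + \frac{16 \sqrt{1462}}{731}\right) + \frac{8781}{2}} = \frac{1}{\frac{1}{3} \cdot \frac{32}{731} \left(\frac{11061}{731} + \frac{16 \sqrt{1462}}{731}\right) + \frac{8781}{2}} = \frac{1}{\left(\frac{117984}{534361} + \frac{512 \sqrt{1462}}{1603083}\right) + \frac{8781}{2}} = \frac{1}{\frac{4692459909}{1068722} + \frac{512 \sqrt{1462}}{1603083}}$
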